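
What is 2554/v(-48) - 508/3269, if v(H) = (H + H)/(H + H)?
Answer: 8348518/3269 ≈ 2553.8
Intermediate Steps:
v(H) = 1 (v(H) = (2*H)/((2*H)) = (2*H)*(1/(2*H)) = 1)
2554/v(-48) - 508/3269 = 2554/1 - 508/3269 = 2554*1 - 508*1/3269 = 2554 - 508/3269 = 8348518/3269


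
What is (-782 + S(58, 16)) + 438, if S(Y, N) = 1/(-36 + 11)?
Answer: -8601/25 ≈ -344.04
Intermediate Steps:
S(Y, N) = -1/25 (S(Y, N) = 1/(-25) = -1/25)
(-782 + S(58, 16)) + 438 = (-782 - 1/25) + 438 = -19551/25 + 438 = -8601/25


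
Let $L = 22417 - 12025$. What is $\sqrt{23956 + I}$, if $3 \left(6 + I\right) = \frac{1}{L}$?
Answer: $\frac{\sqrt{646612064066}}{5196} \approx 154.76$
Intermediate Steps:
$L = 10392$ ($L = 22417 - 12025 = 10392$)
$I = - \frac{187055}{31176}$ ($I = -6 + \frac{1}{3 \cdot 10392} = -6 + \frac{1}{3} \cdot \frac{1}{10392} = -6 + \frac{1}{31176} = - \frac{187055}{31176} \approx -6.0$)
$\sqrt{23956 + I} = \sqrt{23956 - \frac{187055}{31176}} = \sqrt{\frac{746665201}{31176}} = \frac{\sqrt{646612064066}}{5196}$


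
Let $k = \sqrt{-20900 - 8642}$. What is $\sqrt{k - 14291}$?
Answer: $\sqrt{-14291 + i \sqrt{29542}} \approx 0.7189 + 119.55 i$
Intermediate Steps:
$k = i \sqrt{29542}$ ($k = \sqrt{-29542} = i \sqrt{29542} \approx 171.88 i$)
$\sqrt{k - 14291} = \sqrt{i \sqrt{29542} - 14291} = \sqrt{-14291 + i \sqrt{29542}}$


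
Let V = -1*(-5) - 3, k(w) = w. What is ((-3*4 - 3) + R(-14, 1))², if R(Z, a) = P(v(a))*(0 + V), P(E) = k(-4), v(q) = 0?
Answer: 529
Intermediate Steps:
P(E) = -4
V = 2 (V = 5 - 3 = 2)
R(Z, a) = -8 (R(Z, a) = -4*(0 + 2) = -4*2 = -8)
((-3*4 - 3) + R(-14, 1))² = ((-3*4 - 3) - 8)² = ((-12 - 3) - 8)² = (-15 - 8)² = (-23)² = 529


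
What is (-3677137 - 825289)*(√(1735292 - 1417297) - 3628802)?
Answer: 16338412473652 - 4502426*√317995 ≈ 1.6336e+13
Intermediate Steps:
(-3677137 - 825289)*(√(1735292 - 1417297) - 3628802) = -4502426*(√317995 - 3628802) = -4502426*(-3628802 + √317995) = 16338412473652 - 4502426*√317995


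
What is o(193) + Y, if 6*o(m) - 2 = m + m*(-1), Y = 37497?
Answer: 112492/3 ≈ 37497.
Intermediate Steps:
o(m) = ⅓ (o(m) = ⅓ + (m + m*(-1))/6 = ⅓ + (m - m)/6 = ⅓ + (⅙)*0 = ⅓ + 0 = ⅓)
o(193) + Y = ⅓ + 37497 = 112492/3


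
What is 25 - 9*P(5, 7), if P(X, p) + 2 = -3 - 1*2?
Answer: 88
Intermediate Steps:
P(X, p) = -7 (P(X, p) = -2 + (-3 - 1*2) = -2 + (-3 - 2) = -2 - 5 = -7)
25 - 9*P(5, 7) = 25 - 9*(-7) = 25 + 63 = 88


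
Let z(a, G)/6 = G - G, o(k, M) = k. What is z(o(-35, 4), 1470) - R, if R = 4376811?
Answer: -4376811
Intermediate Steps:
z(a, G) = 0 (z(a, G) = 6*(G - G) = 6*0 = 0)
z(o(-35, 4), 1470) - R = 0 - 1*4376811 = 0 - 4376811 = -4376811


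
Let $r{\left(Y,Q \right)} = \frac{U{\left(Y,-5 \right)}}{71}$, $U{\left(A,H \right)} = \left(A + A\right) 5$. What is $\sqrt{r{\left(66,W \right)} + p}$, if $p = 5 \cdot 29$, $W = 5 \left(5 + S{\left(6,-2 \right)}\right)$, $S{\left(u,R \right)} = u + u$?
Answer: $\frac{\sqrt{777805}}{71} \approx 12.422$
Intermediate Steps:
$U{\left(A,H \right)} = 10 A$ ($U{\left(A,H \right)} = 2 A 5 = 10 A$)
$S{\left(u,R \right)} = 2 u$
$W = 85$ ($W = 5 \left(5 + 2 \cdot 6\right) = 5 \left(5 + 12\right) = 5 \cdot 17 = 85$)
$r{\left(Y,Q \right)} = \frac{10 Y}{71}$
$p = 145$
$\sqrt{r{\left(66,W \right)} + p} = \sqrt{\frac{10}{71} \cdot 66 + 145} = \sqrt{\frac{660}{71} + 145} = \sqrt{\frac{10955}{71}} = \frac{\sqrt{777805}}{71}$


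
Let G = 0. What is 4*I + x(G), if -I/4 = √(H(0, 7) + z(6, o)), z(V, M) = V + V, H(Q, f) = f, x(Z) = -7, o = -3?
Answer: -7 - 16*√19 ≈ -76.742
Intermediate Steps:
z(V, M) = 2*V
I = -4*√19 (I = -4*√(7 + 2*6) = -4*√(7 + 12) = -4*√19 ≈ -17.436)
4*I + x(G) = 4*(-4*√19) - 7 = -16*√19 - 7 = -7 - 16*√19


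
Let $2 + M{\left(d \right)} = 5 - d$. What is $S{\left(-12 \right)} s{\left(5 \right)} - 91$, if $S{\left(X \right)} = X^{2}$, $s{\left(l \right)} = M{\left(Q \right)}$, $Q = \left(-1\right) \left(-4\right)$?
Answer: $-235$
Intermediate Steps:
$Q = 4$
$M{\left(d \right)} = 3 - d$ ($M{\left(d \right)} = -2 - \left(-5 + d\right) = 3 - d$)
$s{\left(l \right)} = -1$ ($s{\left(l \right)} = 3 - 4 = -1$)
$S{\left(-12 \right)} s{\left(5 \right)} - 91 = \left(-12\right)^{2} \left(-1\right) - 91 = 144 \left(-1\right) - 91 = -144 - 91 = -235$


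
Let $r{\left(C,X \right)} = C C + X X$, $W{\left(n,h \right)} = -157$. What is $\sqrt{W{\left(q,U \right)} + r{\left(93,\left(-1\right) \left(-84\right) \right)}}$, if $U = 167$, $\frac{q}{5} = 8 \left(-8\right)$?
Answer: $26 \sqrt{23} \approx 124.69$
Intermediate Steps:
$q = -320$ ($q = 5 \cdot 8 \left(-8\right) = 5 \left(-64\right) = -320$)
$r{\left(C,X \right)} = C^{2} + X^{2}$
$\sqrt{W{\left(q,U \right)} + r{\left(93,\left(-1\right) \left(-84\right) \right)}} = \sqrt{-157 + \left(93^{2} + \left(\left(-1\right) \left(-84\right)\right)^{2}\right)} = \sqrt{-157 + \left(8649 + 84^{2}\right)} = \sqrt{-157 + \left(8649 + 7056\right)} = \sqrt{-157 + 15705} = \sqrt{15548} = 26 \sqrt{23}$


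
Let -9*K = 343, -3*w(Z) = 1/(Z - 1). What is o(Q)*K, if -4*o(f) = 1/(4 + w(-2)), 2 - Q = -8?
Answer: 343/148 ≈ 2.3176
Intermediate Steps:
Q = 10 (Q = 2 - 1*(-8) = 2 + 8 = 10)
w(Z) = -1/(3*(-1 + Z)) (w(Z) = -1/(3*(Z - 1)) = -1/(3*(-1 + Z)))
o(f) = -9/148 (o(f) = -1/(4*(4 - 1/(-3 + 3*(-2)))) = -1/(4*(4 - 1/(-3 - 6))) = -1/(4*(4 - 1/(-9))) = -1/(4*(4 - 1*(-⅑))) = -1/(4*(4 + ⅑)) = -1/(4*37/9) = -¼*9/37 = -9/148)
K = -343/9 (K = -⅑*343 = -343/9 ≈ -38.111)
o(Q)*K = -9/148*(-343/9) = 343/148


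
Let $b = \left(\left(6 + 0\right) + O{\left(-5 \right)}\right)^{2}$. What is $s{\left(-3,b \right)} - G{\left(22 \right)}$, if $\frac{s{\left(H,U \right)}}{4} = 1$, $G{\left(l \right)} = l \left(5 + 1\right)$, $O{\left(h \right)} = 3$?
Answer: $-128$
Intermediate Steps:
$G{\left(l \right)} = 6 l$ ($G{\left(l \right)} = l 6 = 6 l$)
$b = 81$ ($b = \left(\left(6 + 0\right) + 3\right)^{2} = \left(6 + 3\right)^{2} = 9^{2} = 81$)
$s{\left(H,U \right)} = 4$ ($s{\left(H,U \right)} = 4 \cdot 1 = 4$)
$s{\left(-3,b \right)} - G{\left(22 \right)} = 4 - 6 \cdot 22 = 4 - 132 = -128$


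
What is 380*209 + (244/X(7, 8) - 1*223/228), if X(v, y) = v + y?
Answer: 90556229/1140 ≈ 79435.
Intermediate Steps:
380*209 + (244/X(7, 8) - 1*223/228) = 380*209 + (244/(7 + 8) - 1*223/228) = 79420 + (244/15 - 223*1/228) = 79420 + (244*(1/15) - 223/228) = 79420 + (244/15 - 223/228) = 79420 + 17429/1140 = 90556229/1140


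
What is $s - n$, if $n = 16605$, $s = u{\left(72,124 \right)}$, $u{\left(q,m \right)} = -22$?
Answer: $-16627$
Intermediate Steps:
$s = -22$
$s - n = -22 - 16605 = -16627$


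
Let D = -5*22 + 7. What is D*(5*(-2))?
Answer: 1030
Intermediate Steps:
D = -103 (D = -110 + 7 = -103)
D*(5*(-2)) = -515*(-2) = -103*(-10) = 1030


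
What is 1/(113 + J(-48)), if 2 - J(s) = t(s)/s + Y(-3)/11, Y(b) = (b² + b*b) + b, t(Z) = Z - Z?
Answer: 11/1250 ≈ 0.0088000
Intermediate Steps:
t(Z) = 0
Y(b) = b + 2*b² (Y(b) = (b² + b²) + b = 2*b² + b = b + 2*b²)
J(s) = 7/11 (J(s) = 2 - (0/s - 3*(1 + 2*(-3))/11) = 2 - (0 - 3*(1 - 6)*(1/11)) = 2 - (0 - 3*(-5)*(1/11)) = 2 - (0 + 15*(1/11)) = 2 - (0 + 15/11) = 2 - 1*15/11 = 2 - 15/11 = 7/11)
1/(113 + J(-48)) = 1/(113 + 7/11) = 1/(1250/11) = 11/1250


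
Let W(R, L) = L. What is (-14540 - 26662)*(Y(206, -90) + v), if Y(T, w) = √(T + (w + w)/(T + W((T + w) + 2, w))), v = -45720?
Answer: 1883755440 - 3172554*√29/29 ≈ 1.8832e+9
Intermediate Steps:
Y(T, w) = √(T + 2*w/(T + w)) (Y(T, w) = √(T + (w + w)/(T + w)) = √(T + (2*w)/(T + w)) = √(T + 2*w/(T + w)))
(-14540 - 26662)*(Y(206, -90) + v) = (-14540 - 26662)*(√((2*(-90) + 206*(206 - 90))/(206 - 90)) - 45720) = -41202*(√((-180 + 206*116)/116) - 45720) = -41202*(√((-180 + 23896)/116) - 45720) = -41202*(√((1/116)*23716) - 45720) = -41202*(√(5929/29) - 45720) = -41202*(77*√29/29 - 45720) = -41202*(-45720 + 77*√29/29) = 1883755440 - 3172554*√29/29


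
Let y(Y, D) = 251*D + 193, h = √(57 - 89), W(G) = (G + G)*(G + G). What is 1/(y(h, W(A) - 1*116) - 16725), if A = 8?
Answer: 1/18608 ≈ 5.3740e-5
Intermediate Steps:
W(G) = 4*G² (W(G) = (2*G)*(2*G) = 4*G²)
h = 4*I*√2 (h = √(-32) = 4*I*√2 ≈ 5.6569*I)
y(Y, D) = 193 + 251*D
1/(y(h, W(A) - 1*116) - 16725) = 1/((193 + 251*(4*8² - 1*116)) - 16725) = 1/((193 + 251*(4*64 - 116)) - 16725) = 1/((193 + 251*(256 - 116)) - 16725) = 1/((193 + 251*140) - 16725) = 1/((193 + 35140) - 16725) = 1/(35333 - 16725) = 1/18608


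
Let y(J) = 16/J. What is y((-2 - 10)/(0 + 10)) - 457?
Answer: -1411/3 ≈ -470.33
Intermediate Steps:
y((-2 - 10)/(0 + 10)) - 457 = 16/(((-2 - 10)/(0 + 10))) - 457 = 16/((-12/10)) - 457 = 16/((-12*⅒)) - 457 = 16/(-6/5) - 457 = 16*(-⅚) - 457 = -40/3 - 457 = -1411/3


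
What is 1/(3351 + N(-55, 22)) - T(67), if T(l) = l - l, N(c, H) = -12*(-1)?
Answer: 1/3363 ≈ 0.00029735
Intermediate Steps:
N(c, H) = 12
T(l) = 0
1/(3351 + N(-55, 22)) - T(67) = 1/(3351 + 12) - 1*0 = 1/3363 + 0 = 1/3363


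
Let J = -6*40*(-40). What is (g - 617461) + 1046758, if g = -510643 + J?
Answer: -71746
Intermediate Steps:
J = 9600 (J = -240*(-40) = 9600)
g = -501043 (g = -510643 + 9600 = -501043)
(g - 617461) + 1046758 = (-501043 - 617461) + 1046758 = -1118504 + 1046758 = -71746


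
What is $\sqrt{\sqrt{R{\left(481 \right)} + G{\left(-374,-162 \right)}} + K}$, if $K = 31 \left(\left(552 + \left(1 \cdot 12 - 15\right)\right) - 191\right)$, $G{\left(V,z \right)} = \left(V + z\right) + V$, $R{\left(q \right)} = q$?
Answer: $\sqrt{11098 + i \sqrt{429}} \approx 105.35 + 0.0983 i$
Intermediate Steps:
$G{\left(V,z \right)} = z + 2 V$
$K = 11098$ ($K = 31 \left(\left(552 + \left(12 - 15\right)\right) - 191\right) = 31 \left(\left(552 - 3\right) - 191\right) = 31 \left(549 - 191\right) = 31 \cdot 358 = 11098$)
$\sqrt{\sqrt{R{\left(481 \right)} + G{\left(-374,-162 \right)}} + K} = \sqrt{\sqrt{481 + \left(-162 + 2 \left(-374\right)\right)} + 11098} = \sqrt{\sqrt{481 - 910} + 11098} = \sqrt{\sqrt{-429} + 11098} = \sqrt{i \sqrt{429} + 11098} = \sqrt{11098 + i \sqrt{429}}$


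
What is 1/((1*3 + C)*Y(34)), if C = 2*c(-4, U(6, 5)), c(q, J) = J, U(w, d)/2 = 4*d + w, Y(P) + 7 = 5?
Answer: -1/214 ≈ -0.0046729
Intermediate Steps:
Y(P) = -2 (Y(P) = -7 + 5 = -2)
U(w, d) = 2*w + 8*d (U(w, d) = 2*(4*d + w) = 2*(w + 4*d) = 2*w + 8*d)
C = 104 (C = 2*(2*6 + 8*5) = 2*(12 + 40) = 2*52 = 104)
1/((1*3 + C)*Y(34)) = 1/((1*3 + 104)*(-2)) = 1/((3 + 104)*(-2)) = 1/(107*(-2)) = 1/(-214) = -1/214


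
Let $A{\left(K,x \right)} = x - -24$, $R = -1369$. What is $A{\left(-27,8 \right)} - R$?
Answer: $1401$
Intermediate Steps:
$A{\left(K,x \right)} = 24 + x$ ($A{\left(K,x \right)} = x + 24 = 24 + x$)
$A{\left(-27,8 \right)} - R = \left(24 + 8\right) - -1369 = 32 + 1369 = 1401$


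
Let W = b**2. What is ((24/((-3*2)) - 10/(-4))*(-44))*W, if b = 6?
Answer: 2376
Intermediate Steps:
W = 36 (W = 6**2 = 36)
((24/((-3*2)) - 10/(-4))*(-44))*W = ((24/((-3*2)) - 10/(-4))*(-44))*36 = ((24/(-6) - 10*(-1/4))*(-44))*36 = ((24*(-1/6) + 5/2)*(-44))*36 = ((-4 + 5/2)*(-44))*36 = -3/2*(-44)*36 = 66*36 = 2376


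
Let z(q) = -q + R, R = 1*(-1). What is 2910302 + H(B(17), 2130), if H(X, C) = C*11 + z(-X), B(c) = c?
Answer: 2933748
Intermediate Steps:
R = -1
z(q) = -1 - q (z(q) = -q - 1 = -1 - q)
H(X, C) = -1 + X + 11*C (H(X, C) = C*11 + (-1 - (-1)*X) = 11*C + (-1 + X) = -1 + X + 11*C)
2910302 + H(B(17), 2130) = 2910302 + (-1 + 17 + 11*2130) = 2910302 + (-1 + 17 + 23430) = 2910302 + 23446 = 2933748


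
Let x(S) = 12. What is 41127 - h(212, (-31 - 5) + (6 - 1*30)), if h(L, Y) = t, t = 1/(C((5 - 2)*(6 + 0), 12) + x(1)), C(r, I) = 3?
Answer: 616904/15 ≈ 41127.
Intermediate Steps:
t = 1/15 (t = 1/(3 + 12) = 1/15 ≈ 0.066667)
h(L, Y) = 1/15
41127 - h(212, (-31 - 5) + (6 - 1*30)) = 41127 - 1*1/15 = 41127 - 1/15 = 616904/15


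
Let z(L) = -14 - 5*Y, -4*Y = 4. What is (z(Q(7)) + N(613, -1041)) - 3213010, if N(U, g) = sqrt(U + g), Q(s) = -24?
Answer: -3213019 + 2*I*sqrt(107) ≈ -3.213e+6 + 20.688*I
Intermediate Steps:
Y = -1 (Y = -1/4*4 = -1)
z(L) = -9 (z(L) = -14 - 5*(-1) = -14 + 5 = -9)
(z(Q(7)) + N(613, -1041)) - 3213010 = (-9 + sqrt(613 - 1041)) - 3213010 = (-9 + sqrt(-428)) - 3213010 = (-9 + 2*I*sqrt(107)) - 3213010 = -3213019 + 2*I*sqrt(107)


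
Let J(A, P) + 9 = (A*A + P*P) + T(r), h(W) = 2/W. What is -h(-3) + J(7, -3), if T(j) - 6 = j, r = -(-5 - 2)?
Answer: 188/3 ≈ 62.667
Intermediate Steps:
r = 7 (r = -1*(-7) = 7)
T(j) = 6 + j
J(A, P) = 4 + A² + P² (J(A, P) = -9 + ((A*A + P*P) + (6 + 7)) = -9 + ((A² + P²) + 13) = -9 + (13 + A² + P²) = 4 + A² + P²)
-h(-3) + J(7, -3) = -2/(-3) + (4 + 7² + (-3)²) = -2*(-1)/3 + (4 + 49 + 9) = -1*(-⅔) + 62 = ⅔ + 62 = 188/3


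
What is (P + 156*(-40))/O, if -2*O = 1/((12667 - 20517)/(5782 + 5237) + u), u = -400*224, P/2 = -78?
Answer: -4209890906000/3673 ≈ -1.1462e+9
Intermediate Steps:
P = -156 (P = 2*(-78) = -156)
u = -89600
O = 11019/1974620500 (O = -1/(2*((12667 - 20517)/(5782 + 5237) - 89600)) = -1/(2*(-7850/11019 - 89600)) = -1/(2*(-987310250/11019)) = -½*(-11019/987310250) = 11019/1974620500 ≈ 5.5803e-6)
(P + 156*(-40))/O = (-156 + 156*(-40))/(11019/1974620500) = (-156 - 6240)*(1974620500/11019) = -6396*1974620500/11019 = -4209890906000/3673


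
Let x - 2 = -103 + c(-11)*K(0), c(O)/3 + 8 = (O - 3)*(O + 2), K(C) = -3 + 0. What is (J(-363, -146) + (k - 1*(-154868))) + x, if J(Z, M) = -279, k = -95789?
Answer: 57637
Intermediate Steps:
K(C) = -3
c(O) = -24 + 3*(-3 + O)*(2 + O) (c(O) = -24 + 3*((O - 3)*(O + 2)) = -24 + 3*((-3 + O)*(2 + O)) = -24 + 3*(-3 + O)*(2 + O))
x = -1163 (x = 2 + (-103 + (-42 - 3*(-11) + 3*(-11)**2)*(-3)) = 2 + (-103 + (-42 + 33 + 3*121)*(-3)) = 2 + (-103 + (-42 + 33 + 363)*(-3)) = 2 + (-103 + 354*(-3)) = 2 + (-103 - 1062) = 2 - 1165 = -1163)
(J(-363, -146) + (k - 1*(-154868))) + x = (-279 + (-95789 - 1*(-154868))) - 1163 = (-279 + (-95789 + 154868)) - 1163 = (-279 + 59079) - 1163 = 58800 - 1163 = 57637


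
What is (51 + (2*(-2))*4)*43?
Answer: 1505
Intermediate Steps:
(51 + (2*(-2))*4)*43 = (51 - 4*4)*43 = (51 - 16)*43 = 35*43 = 1505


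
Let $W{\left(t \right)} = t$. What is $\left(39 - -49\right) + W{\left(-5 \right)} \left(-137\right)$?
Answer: $773$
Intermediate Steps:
$\left(39 - -49\right) + W{\left(-5 \right)} \left(-137\right) = \left(39 - -49\right) - -685 = \left(39 + 49\right) + 685 = 88 + 685 = 773$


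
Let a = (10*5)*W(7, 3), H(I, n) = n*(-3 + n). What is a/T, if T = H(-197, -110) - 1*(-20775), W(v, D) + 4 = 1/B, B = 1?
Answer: -30/6641 ≈ -0.0045174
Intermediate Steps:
W(v, D) = -3 (W(v, D) = -4 + 1/1 = -4 + 1 = -3)
a = -150 (a = (10*5)*(-3) = 50*(-3) = -150)
T = 33205 (T = -110*(-3 - 110) - 1*(-20775) = -110*(-113) + 20775 = 12430 + 20775 = 33205)
a/T = -150/33205 = -150*1/33205 = -30/6641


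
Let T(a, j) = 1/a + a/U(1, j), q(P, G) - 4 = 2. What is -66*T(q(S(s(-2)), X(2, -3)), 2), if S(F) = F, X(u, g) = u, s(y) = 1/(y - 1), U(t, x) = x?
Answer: -209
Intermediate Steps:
s(y) = 1/(-1 + y)
q(P, G) = 6 (q(P, G) = 4 + 2 = 6)
T(a, j) = 1/a + a/j
-66*T(q(S(s(-2)), X(2, -3)), 2) = -66*(1/6 + 6/2) = -66*(1/6 + 6*(1/2)) = -66*(1/6 + 3) = -66*19/6 = -209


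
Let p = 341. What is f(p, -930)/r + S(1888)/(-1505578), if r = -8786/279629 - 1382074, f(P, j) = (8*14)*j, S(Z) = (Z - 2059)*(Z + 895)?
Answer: 56942276687495349/145464421846678474 ≈ 0.39145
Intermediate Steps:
S(Z) = (-2059 + Z)*(895 + Z)
f(P, j) = 112*j
r = -386467979332/279629 (r = -8786*1/279629 - 1382074 = -8786/279629 - 1382074 = -386467979332/279629 ≈ -1.3821e+6)
f(p, -930)/r + S(1888)/(-1505578) = (112*(-930))/(-386467979332/279629) + (-1842805 + 1888**2 - 1164*1888)/(-1505578) = -104160*(-279629/386467979332) + (-1842805 + 3564544 - 2197632)*(-1/1505578) = 7281539160/96616994833 - 475893*(-1/1505578) = 7281539160/96616994833 + 475893/1505578 = 56942276687495349/145464421846678474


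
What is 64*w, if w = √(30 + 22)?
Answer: 128*√13 ≈ 461.51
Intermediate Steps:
w = 2*√13 (w = √52 = 2*√13 ≈ 7.2111)
64*w = 64*(2*√13) = 128*√13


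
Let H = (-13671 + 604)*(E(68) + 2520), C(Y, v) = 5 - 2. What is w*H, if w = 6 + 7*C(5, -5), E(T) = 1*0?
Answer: -889078680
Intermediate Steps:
C(Y, v) = 3
E(T) = 0
w = 27 (w = 6 + 7*3 = 6 + 21 = 27)
H = -32928840 (H = (-13671 + 604)*(0 + 2520) = -13067*2520 = -32928840)
w*H = 27*(-32928840) = -889078680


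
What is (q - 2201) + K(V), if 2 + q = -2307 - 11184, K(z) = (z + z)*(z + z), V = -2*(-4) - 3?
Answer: -15594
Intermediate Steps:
V = 5 (V = 8 - 3 = 5)
K(z) = 4*z² (K(z) = (2*z)*(2*z) = 4*z²)
q = -13493 (q = -2 + (-2307 - 11184) = -2 - 13491 = -13493)
(q - 2201) + K(V) = (-13493 - 2201) + 4*5² = -15694 + 4*25 = -15694 + 100 = -15594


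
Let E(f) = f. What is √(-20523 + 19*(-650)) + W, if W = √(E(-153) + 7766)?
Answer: √7613 + I*√32873 ≈ 87.253 + 181.31*I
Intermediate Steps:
W = √7613 (W = √(-153 + 7766) = √7613 ≈ 87.252)
√(-20523 + 19*(-650)) + W = √(-20523 + 19*(-650)) + √7613 = √(-20523 - 12350) + √7613 = √(-32873) + √7613 = I*√32873 + √7613 = √7613 + I*√32873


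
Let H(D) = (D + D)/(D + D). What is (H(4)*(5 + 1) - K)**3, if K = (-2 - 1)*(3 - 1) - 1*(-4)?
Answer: 512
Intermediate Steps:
H(D) = 1 (H(D) = (2*D)/((2*D)) = (2*D)*(1/(2*D)) = 1)
K = -2 (K = -3*2 + 4 = -6 + 4 = -2)
(H(4)*(5 + 1) - K)**3 = (1*(5 + 1) - 1*(-2))**3 = (1*6 + 2)**3 = (6 + 2)**3 = 8**3 = 512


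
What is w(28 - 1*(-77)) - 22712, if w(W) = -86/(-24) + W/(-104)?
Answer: -7085341/312 ≈ -22709.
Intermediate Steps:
w(W) = 43/12 - W/104 (w(W) = -86*(-1/24) + W*(-1/104) = 43/12 - W/104)
w(28 - 1*(-77)) - 22712 = (43/12 - (28 - 1*(-77))/104) - 22712 = (43/12 - (28 + 77)/104) - 22712 = (43/12 - 1/104*105) - 22712 = (43/12 - 105/104) - 22712 = 803/312 - 22712 = -7085341/312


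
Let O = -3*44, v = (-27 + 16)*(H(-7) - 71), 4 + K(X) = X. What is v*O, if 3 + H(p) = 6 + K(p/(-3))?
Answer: -101156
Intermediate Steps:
K(X) = -4 + X
H(p) = -1 - p/3 (H(p) = -3 + (6 + (-4 + p/(-3))) = -3 + (6 + (-4 + p*(-⅓))) = -3 + (6 + (-4 - p/3)) = -3 + (2 - p/3) = -1 - p/3)
v = 2299/3 (v = (-27 + 16)*((-1 - ⅓*(-7)) - 71) = -11*((-1 + 7/3) - 71) = -11*(4/3 - 71) = -11*(-209/3) = 2299/3 ≈ 766.33)
O = -132
v*O = (2299/3)*(-132) = -101156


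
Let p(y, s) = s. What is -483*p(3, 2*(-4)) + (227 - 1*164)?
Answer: 3927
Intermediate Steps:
-483*p(3, 2*(-4)) + (227 - 1*164) = -966*(-4) + (227 - 1*164) = -483*(-8) + (227 - 164) = 3864 + 63 = 3927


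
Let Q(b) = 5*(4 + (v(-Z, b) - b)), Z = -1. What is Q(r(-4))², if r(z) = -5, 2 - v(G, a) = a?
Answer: 6400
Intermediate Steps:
v(G, a) = 2 - a
Q(b) = 30 - 10*b (Q(b) = 5*(4 + ((2 - b) - b)) = 5*(4 + (2 - 2*b)) = 5*(6 - 2*b) = 30 - 10*b)
Q(r(-4))² = (30 - 10*(-5))² = (30 + 50)² = 80² = 6400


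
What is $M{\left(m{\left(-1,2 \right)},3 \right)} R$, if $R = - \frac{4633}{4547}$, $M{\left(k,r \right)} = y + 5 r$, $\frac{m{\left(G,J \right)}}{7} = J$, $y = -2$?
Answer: $- \frac{60229}{4547} \approx -13.246$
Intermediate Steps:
$m{\left(G,J \right)} = 7 J$
$M{\left(k,r \right)} = -2 + 5 r$
$R = - \frac{4633}{4547}$ ($R = \left(-4633\right) \frac{1}{4547} = - \frac{4633}{4547} \approx -1.0189$)
$M{\left(m{\left(-1,2 \right)},3 \right)} R = \left(-2 + 5 \cdot 3\right) \left(- \frac{4633}{4547}\right) = \left(-2 + 15\right) \left(- \frac{4633}{4547}\right) = 13 \left(- \frac{4633}{4547}\right) = - \frac{60229}{4547}$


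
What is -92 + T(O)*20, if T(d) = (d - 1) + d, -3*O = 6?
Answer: -192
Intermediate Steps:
O = -2 (O = -⅓*6 = -2)
T(d) = -1 + 2*d (T(d) = (-1 + d) + d = -1 + 2*d)
-92 + T(O)*20 = -92 + (-1 + 2*(-2))*20 = -92 + (-1 - 4)*20 = -92 - 5*20 = -92 - 100 = -192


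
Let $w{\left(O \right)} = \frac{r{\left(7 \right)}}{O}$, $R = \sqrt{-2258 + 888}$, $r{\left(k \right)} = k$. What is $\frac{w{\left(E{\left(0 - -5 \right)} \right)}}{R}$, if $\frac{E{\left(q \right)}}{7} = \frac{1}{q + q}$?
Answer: $- \frac{i \sqrt{1370}}{137} \approx - 0.27017 i$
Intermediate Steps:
$R = i \sqrt{1370}$ ($R = \sqrt{-1370} = i \sqrt{1370} \approx 37.013 i$)
$E{\left(q \right)} = \frac{7}{2 q}$ ($E{\left(q \right)} = \frac{7}{q + q} = \frac{7}{2 q}$)
$w{\left(O \right)} = \frac{7}{O}$
$\frac{w{\left(E{\left(0 - -5 \right)} \right)}}{R} = \frac{7 \frac{1}{\frac{7}{2} \frac{1}{0 - -5}}}{i \sqrt{1370}} = \frac{7}{\frac{7}{2} \frac{1}{0 + 5}} \left(- \frac{i \sqrt{1370}}{1370}\right) = \frac{7}{\frac{7}{2} \cdot \frac{1}{5}} \left(- \frac{i \sqrt{1370}}{1370}\right) = \frac{7}{\frac{7}{10}} \left(- \frac{i \sqrt{1370}}{1370}\right) = 7 \cdot \frac{10}{7} \left(- \frac{i \sqrt{1370}}{1370}\right) = 10 \left(- \frac{i \sqrt{1370}}{1370}\right) = - \frac{i \sqrt{1370}}{137}$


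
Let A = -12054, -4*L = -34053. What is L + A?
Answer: -14163/4 ≈ -3540.8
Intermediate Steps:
L = 34053/4 (L = -¼*(-34053) = 34053/4 ≈ 8513.3)
L + A = 34053/4 - 12054 = -14163/4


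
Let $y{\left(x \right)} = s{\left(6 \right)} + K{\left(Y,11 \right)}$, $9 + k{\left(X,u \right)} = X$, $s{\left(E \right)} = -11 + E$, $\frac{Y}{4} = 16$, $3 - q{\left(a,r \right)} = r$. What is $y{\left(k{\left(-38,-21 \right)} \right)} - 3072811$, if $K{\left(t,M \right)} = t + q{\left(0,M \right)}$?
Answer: $-3072760$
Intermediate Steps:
$q{\left(a,r \right)} = 3 - r$
$Y = 64$ ($Y = 4 \cdot 16 = 64$)
$K{\left(t,M \right)} = 3 + t - M$ ($K{\left(t,M \right)} = t - \left(-3 + M\right) = 3 + t - M$)
$k{\left(X,u \right)} = -9 + X$
$y{\left(x \right)} = 51$ ($y{\left(x \right)} = \left(-11 + 6\right) + \left(3 + 64 - 11\right) = -5 + \left(3 + 64 - 11\right) = -5 + 56 = 51$)
$y{\left(k{\left(-38,-21 \right)} \right)} - 3072811 = 51 - 3072811 = -3072760$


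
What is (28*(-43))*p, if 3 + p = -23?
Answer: 31304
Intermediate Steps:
p = -26 (p = -3 - 23 = -26)
(28*(-43))*p = (28*(-43))*(-26) = -1204*(-26) = 31304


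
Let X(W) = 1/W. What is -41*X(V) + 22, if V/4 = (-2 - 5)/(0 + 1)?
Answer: 657/28 ≈ 23.464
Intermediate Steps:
V = -28 (V = 4*((-2 - 5)/(0 + 1)) = 4*(-7/1) = 4*(-7*1) = 4*(-7) = -28)
-41*X(V) + 22 = -41/(-28) + 22 = -41*(-1/28) + 22 = 41/28 + 22 = 657/28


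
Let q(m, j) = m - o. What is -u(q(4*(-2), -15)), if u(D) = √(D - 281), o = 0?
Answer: -17*I ≈ -17.0*I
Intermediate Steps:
q(m, j) = m (q(m, j) = m - 1*0 = m + 0 = m)
u(D) = √(-281 + D)
-u(q(4*(-2), -15)) = -√(-281 + 4*(-2)) = -√(-281 - 8) = -√(-289) = -17*I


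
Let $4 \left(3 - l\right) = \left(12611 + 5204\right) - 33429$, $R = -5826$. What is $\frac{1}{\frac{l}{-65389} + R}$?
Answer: $- \frac{130778}{761920441} \approx -0.00017164$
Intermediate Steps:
$l = \frac{7813}{2}$ ($l = 3 - \frac{\left(12611 + 5204\right) - 33429}{4} = 3 - \frac{17815 - 33429}{4} = 3 - - \frac{7807}{2} = 3 + \frac{7807}{2} = \frac{7813}{2} \approx 3906.5$)
$\frac{1}{\frac{l}{-65389} + R} = \frac{1}{\frac{7813}{2 \left(-65389\right)} - 5826} = \frac{1}{\frac{7813}{2} \left(- \frac{1}{65389}\right) - 5826} = \frac{1}{- \frac{7813}{130778} - 5826} = \frac{1}{- \frac{761920441}{130778}} = - \frac{130778}{761920441}$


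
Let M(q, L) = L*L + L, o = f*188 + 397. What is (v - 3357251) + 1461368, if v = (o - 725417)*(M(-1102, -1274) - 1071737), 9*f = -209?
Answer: -1203634451209/3 ≈ -4.0121e+11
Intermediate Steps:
f = -209/9 (f = (1/9)*(-209) = -209/9 ≈ -23.222)
o = -35719/9 (o = -209/9*188 + 397 = -39292/9 + 397 = -35719/9 ≈ -3968.8)
M(q, L) = L + L**2 (M(q, L) = L**2 + L = L + L**2)
v = -1203628763560/3 (v = (-35719/9 - 725417)*(-1274*(1 - 1274) - 1071737) = -6564472*(-1274*(-1273) - 1071737)/9 = -6564472*(1621802 - 1071737)/9 = -6564472/9*550065 = -1203628763560/3 ≈ -4.0121e+11)
(v - 3357251) + 1461368 = (-1203628763560/3 - 3357251) + 1461368 = -1203638835313/3 + 1461368 = -1203634451209/3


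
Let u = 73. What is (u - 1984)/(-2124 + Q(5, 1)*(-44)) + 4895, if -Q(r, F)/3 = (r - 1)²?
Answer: 20217/4 ≈ 5054.3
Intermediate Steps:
Q(r, F) = -3*(-1 + r)² (Q(r, F) = -3*(r - 1)² = -3*(-1 + r)²)
(u - 1984)/(-2124 + Q(5, 1)*(-44)) + 4895 = (73 - 1984)/(-2124 - 3*(-1 + 5)²*(-44)) + 4895 = -1911/(-2124 - 3*4²*(-44)) + 4895 = -1911/(-2124 - 3*16*(-44)) + 4895 = -1911/(-2124 - 48*(-44)) + 4895 = -1911/(-2124 + 2112) + 4895 = -1911/(-12) + 4895 = -1911*(-1/12) + 4895 = 637/4 + 4895 = 20217/4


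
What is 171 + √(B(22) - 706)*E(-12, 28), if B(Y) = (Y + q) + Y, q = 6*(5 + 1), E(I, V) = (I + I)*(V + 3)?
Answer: 171 - 744*I*√626 ≈ 171.0 - 18615.0*I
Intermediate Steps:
E(I, V) = 2*I*(3 + V) (E(I, V) = (2*I)*(3 + V) = 2*I*(3 + V))
q = 36 (q = 6*6 = 36)
B(Y) = 36 + 2*Y (B(Y) = (Y + 36) + Y = (36 + Y) + Y = 36 + 2*Y)
171 + √(B(22) - 706)*E(-12, 28) = 171 + √((36 + 2*22) - 706)*(2*(-12)*(3 + 28)) = 171 + √((36 + 44) - 706)*(2*(-12)*31) = 171 + √(80 - 706)*(-744) = 171 + √(-626)*(-744) = 171 + (I*√626)*(-744) = 171 - 744*I*√626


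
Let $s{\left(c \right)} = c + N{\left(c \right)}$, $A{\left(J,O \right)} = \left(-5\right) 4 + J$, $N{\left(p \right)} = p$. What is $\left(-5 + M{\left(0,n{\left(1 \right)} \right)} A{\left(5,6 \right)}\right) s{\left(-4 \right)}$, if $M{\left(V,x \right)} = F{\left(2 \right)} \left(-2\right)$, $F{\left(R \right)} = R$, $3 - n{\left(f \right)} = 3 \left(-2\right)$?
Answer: $-440$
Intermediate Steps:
$n{\left(f \right)} = 9$ ($n{\left(f \right)} = 3 - 3 \left(-2\right) = 3 - -6 = 3 + 6 = 9$)
$A{\left(J,O \right)} = -20 + J$
$M{\left(V,x \right)} = -4$ ($M{\left(V,x \right)} = 2 \left(-2\right) = -4$)
$s{\left(c \right)} = 2 c$ ($s{\left(c \right)} = c + c = 2 c$)
$\left(-5 + M{\left(0,n{\left(1 \right)} \right)} A{\left(5,6 \right)}\right) s{\left(-4 \right)} = \left(-5 - 4 \left(-20 + 5\right)\right) 2 \left(-4\right) = \left(-5 - -60\right) \left(-8\right) = \left(-5 + 60\right) \left(-8\right) = 55 \left(-8\right) = -440$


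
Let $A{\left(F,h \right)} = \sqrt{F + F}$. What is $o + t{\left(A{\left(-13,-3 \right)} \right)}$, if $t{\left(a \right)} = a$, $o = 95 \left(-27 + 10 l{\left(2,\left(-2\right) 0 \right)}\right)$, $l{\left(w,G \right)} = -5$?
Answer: $-7315 + i \sqrt{26} \approx -7315.0 + 5.099 i$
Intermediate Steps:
$A{\left(F,h \right)} = \sqrt{2} \sqrt{F}$ ($A{\left(F,h \right)} = \sqrt{2 F} = \sqrt{2} \sqrt{F}$)
$o = -7315$ ($o = 95 \left(-27 + 10 \left(-5\right)\right) = 95 \left(-27 - 50\right) = 95 \left(-77\right) = -7315$)
$o + t{\left(A{\left(-13,-3 \right)} \right)} = -7315 + \sqrt{2} \sqrt{-13} = -7315 + \sqrt{2} i \sqrt{13} = -7315 + i \sqrt{26}$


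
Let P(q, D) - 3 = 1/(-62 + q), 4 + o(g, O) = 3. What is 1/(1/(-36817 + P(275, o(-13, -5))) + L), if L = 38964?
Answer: 7841381/305531569071 ≈ 2.5665e-5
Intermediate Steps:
o(g, O) = -1 (o(g, O) = -4 + 3 = -1)
P(q, D) = 3 + 1/(-62 + q)
1/(1/(-36817 + P(275, o(-13, -5))) + L) = 1/(1/(-36817 + (-185 + 3*275)/(-62 + 275)) + 38964) = 1/(1/(-36817 + (-185 + 825)/213) + 38964) = 1/(1/(-36817 + (1/213)*640) + 38964) = 1/(1/(-36817 + 640/213) + 38964) = 1/(1/(-7841381/213) + 38964) = 1/(-213/7841381 + 38964) = 1/(305531569071/7841381) = 7841381/305531569071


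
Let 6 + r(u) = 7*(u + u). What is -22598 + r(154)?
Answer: -20448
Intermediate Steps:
r(u) = -6 + 14*u (r(u) = -6 + 7*(u + u) = -6 + 7*(2*u) = -6 + 14*u)
-22598 + r(154) = -22598 + (-6 + 14*154) = -22598 + (-6 + 2156) = -22598 + 2150 = -20448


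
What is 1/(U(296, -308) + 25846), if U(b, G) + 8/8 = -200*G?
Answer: 1/87445 ≈ 1.1436e-5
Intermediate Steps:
U(b, G) = -1 - 200*G
1/(U(296, -308) + 25846) = 1/((-1 - 200*(-308)) + 25846) = 1/((-1 + 61600) + 25846) = 1/(61599 + 25846) = 1/87445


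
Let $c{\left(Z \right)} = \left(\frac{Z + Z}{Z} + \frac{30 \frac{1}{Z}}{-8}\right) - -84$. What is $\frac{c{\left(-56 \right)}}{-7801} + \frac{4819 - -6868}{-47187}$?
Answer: $- \frac{3047408923}{11779385184} \approx -0.25871$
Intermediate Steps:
$c{\left(Z \right)} = 86 - \frac{15}{4 Z}$ ($c{\left(Z \right)} = \left(\frac{2 Z}{Z} + \frac{30}{Z} \left(- \frac{1}{8}\right)\right) + 84 = \left(2 - \frac{15}{4 Z}\right) + 84 = 86 - \frac{15}{4 Z}$)
$\frac{c{\left(-56 \right)}}{-7801} + \frac{4819 - -6868}{-47187} = \frac{86 - \frac{15}{4 \left(-56\right)}}{-7801} + \frac{4819 - -6868}{-47187} = \left(86 - - \frac{15}{224}\right) \left(- \frac{1}{7801}\right) + \left(4819 + 6868\right) \left(- \frac{1}{47187}\right) = \left(86 + \frac{15}{224}\right) \left(- \frac{1}{7801}\right) + 11687 \left(- \frac{1}{47187}\right) = \frac{19279}{224} \left(- \frac{1}{7801}\right) - \frac{11687}{47187} = - \frac{19279}{1747424} - \frac{11687}{47187} = - \frac{3047408923}{11779385184}$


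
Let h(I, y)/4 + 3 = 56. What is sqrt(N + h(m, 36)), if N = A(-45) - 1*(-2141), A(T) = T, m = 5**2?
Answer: 2*sqrt(577) ≈ 48.042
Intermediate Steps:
m = 25
h(I, y) = 212 (h(I, y) = -12 + 4*56 = -12 + 224 = 212)
N = 2096 (N = -45 - 1*(-2141) = -45 + 2141 = 2096)
sqrt(N + h(m, 36)) = sqrt(2096 + 212) = sqrt(2308) = 2*sqrt(577)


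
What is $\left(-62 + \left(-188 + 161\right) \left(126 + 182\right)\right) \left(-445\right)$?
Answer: $3728210$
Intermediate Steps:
$\left(-62 + \left(-188 + 161\right) \left(126 + 182\right)\right) \left(-445\right) = \left(-62 - 8316\right) \left(-445\right) = \left(-8378\right) \left(-445\right) = 3728210$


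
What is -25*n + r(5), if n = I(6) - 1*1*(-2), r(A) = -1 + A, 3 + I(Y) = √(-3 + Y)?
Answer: 29 - 25*√3 ≈ -14.301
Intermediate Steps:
I(Y) = -3 + √(-3 + Y)
n = -1 + √3 (n = (-3 + √(-3 + 6)) - 1*1*(-2) = (-3 + √3) - 1*(-2) = (-3 + √3) + 2 = -1 + √3 ≈ 0.73205)
-25*n + r(5) = -25*(-1 + √3) + (-1 + 5) = (25 - 25*√3) + 4 = 29 - 25*√3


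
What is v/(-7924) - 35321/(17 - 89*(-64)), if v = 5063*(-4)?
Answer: -41045982/11317453 ≈ -3.6268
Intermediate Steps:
v = -20252
v/(-7924) - 35321/(17 - 89*(-64)) = -20252/(-7924) - 35321/(17 - 89*(-64)) = -20252*(-1/7924) - 35321/(17 + 5696) = 5063/1981 - 35321/5713 = -41045982/11317453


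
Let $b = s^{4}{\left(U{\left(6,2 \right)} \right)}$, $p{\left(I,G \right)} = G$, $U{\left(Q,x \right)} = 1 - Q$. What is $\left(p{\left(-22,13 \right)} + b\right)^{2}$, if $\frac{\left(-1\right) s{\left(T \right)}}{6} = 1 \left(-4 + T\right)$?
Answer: $72302182418761$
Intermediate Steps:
$s{\left(T \right)} = 24 - 6 T$ ($s{\left(T \right)} = - 6 \cdot 1 \left(-4 + T\right) = - 6 \left(-4 + T\right) = 24 - 6 T$)
$b = 8503056$ ($b = \left(24 - 6 \left(1 - 6\right)\right)^{4} = \left(24 - -30\right)^{4} = \left(24 + 30\right)^{4} = 54^{4} = 8503056$)
$\left(p{\left(-22,13 \right)} + b\right)^{2} = \left(13 + 8503056\right)^{2} = 8503069^{2} = 72302182418761$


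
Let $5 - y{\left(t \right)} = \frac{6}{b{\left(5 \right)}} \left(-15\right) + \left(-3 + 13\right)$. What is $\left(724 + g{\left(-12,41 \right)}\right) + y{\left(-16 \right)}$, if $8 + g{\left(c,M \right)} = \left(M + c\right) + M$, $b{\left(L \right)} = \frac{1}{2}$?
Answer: $961$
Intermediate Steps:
$b{\left(L \right)} = \frac{1}{2}$
$g{\left(c,M \right)} = -8 + c + 2 M$ ($g{\left(c,M \right)} = -8 + \left(\left(M + c\right) + M\right) = -8 + \left(c + 2 M\right) = -8 + c + 2 M$)
$y{\left(t \right)} = 175$ ($y{\left(t \right)} = 5 - \left(6 \frac{1}{\frac{1}{2}} \left(-15\right) + \left(-3 + 13\right)\right) = 5 - \left(6 \cdot 2 \left(-15\right) + 10\right) = 5 - \left(12 \left(-15\right) + 10\right) = 5 - \left(-180 + 10\right) = 5 - -170 = 5 + 170 = 175$)
$\left(724 + g{\left(-12,41 \right)}\right) + y{\left(-16 \right)} = \left(724 - -62\right) + 175 = \left(724 + 62\right) + 175 = 786 + 175 = 961$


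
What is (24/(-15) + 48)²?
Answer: 53824/25 ≈ 2153.0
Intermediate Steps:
(24/(-15) + 48)² = (24*(-1/15) + 48)² = (-8/5 + 48)² = (232/5)² = 53824/25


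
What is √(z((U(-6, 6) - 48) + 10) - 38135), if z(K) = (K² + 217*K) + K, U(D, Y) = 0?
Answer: 5*I*√1799 ≈ 212.07*I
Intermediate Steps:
z(K) = K² + 218*K
√(z((U(-6, 6) - 48) + 10) - 38135) = √(((0 - 48) + 10)*(218 + ((0 - 48) + 10)) - 38135) = √((-48 + 10)*(218 + (-48 + 10)) - 38135) = √(-38*(218 - 38) - 38135) = √(-38*180 - 38135) = √(-6840 - 38135) = √(-44975) = 5*I*√1799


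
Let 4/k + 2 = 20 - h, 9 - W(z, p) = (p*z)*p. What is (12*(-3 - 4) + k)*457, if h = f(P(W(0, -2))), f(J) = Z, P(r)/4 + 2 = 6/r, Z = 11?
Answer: -266888/7 ≈ -38127.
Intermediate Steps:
W(z, p) = 9 - z*p² (W(z, p) = 9 - p*z*p = 9 - z*p²)
P(r) = -8 + 24/r (P(r) = -8 + 4*(6/r) = -8 + 24/r)
f(J) = 11
h = 11
k = 4/7 (k = 4/(-2 + (20 - 1*11)) = 4/(-2 + (20 - 11)) = 4/(-2 + 9) = 4/7 ≈ 0.57143)
(12*(-3 - 4) + k)*457 = (12*(-3 - 4) + 4/7)*457 = (12*(-7) + 4/7)*457 = (-84 + 4/7)*457 = -584/7*457 = -266888/7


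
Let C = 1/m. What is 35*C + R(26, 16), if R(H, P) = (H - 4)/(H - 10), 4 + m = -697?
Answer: 7431/5608 ≈ 1.3251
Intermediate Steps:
m = -701 (m = -4 - 697 = -701)
R(H, P) = (-4 + H)/(-10 + H)
C = -1/701 (C = 1/(-701) = -1/701 ≈ -0.0014265)
35*C + R(26, 16) = 35*(-1/701) + (-4 + 26)/(-10 + 26) = -35/701 + 22/16 = -35/701 + (1/16)*22 = -35/701 + 11/8 = 7431/5608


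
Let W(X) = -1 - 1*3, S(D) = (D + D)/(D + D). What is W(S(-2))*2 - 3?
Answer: -11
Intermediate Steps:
S(D) = 1 (S(D) = (2*D)/((2*D)) = (2*D)*(1/(2*D)) = 1)
W(X) = -4 (W(X) = -1 - 3 = -4)
W(S(-2))*2 - 3 = -4*2 - 3 = -8 - 3 = -11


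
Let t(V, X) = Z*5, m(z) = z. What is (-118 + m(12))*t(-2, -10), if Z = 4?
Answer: -2120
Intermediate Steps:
t(V, X) = 20 (t(V, X) = 4*5 = 20)
(-118 + m(12))*t(-2, -10) = (-118 + 12)*20 = -106*20 = -2120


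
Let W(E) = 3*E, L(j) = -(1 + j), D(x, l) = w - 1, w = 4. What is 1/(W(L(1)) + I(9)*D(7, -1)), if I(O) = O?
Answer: 1/21 ≈ 0.047619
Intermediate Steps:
D(x, l) = 3 (D(x, l) = 4 - 1 = 3)
L(j) = -1 - j
1/(W(L(1)) + I(9)*D(7, -1)) = 1/(3*(-1 - 1*1) + 9*3) = 1/(3*(-1 - 1) + 27) = 1/(3*(-2) + 27) = 1/(-6 + 27) = 1/21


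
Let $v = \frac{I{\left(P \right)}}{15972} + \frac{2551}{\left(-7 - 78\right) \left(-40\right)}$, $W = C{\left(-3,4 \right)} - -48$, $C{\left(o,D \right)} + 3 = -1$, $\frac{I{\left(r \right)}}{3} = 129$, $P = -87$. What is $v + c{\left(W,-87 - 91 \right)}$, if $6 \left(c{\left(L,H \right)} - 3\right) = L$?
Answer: $\frac{150802493}{13576200} \approx 11.108$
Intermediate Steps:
$I{\left(r \right)} = 387$ ($I{\left(r \right)} = 3 \cdot 129 = 387$)
$C{\left(o,D \right)} = -4$ ($C{\left(o,D \right)} = -3 - 1 = -4$)
$W = 44$ ($W = -4 - -48 = -4 + 48 = 44$)
$c{\left(L,H \right)} = 3 + \frac{L}{6}$
$v = \frac{3505031}{4525400}$ ($v = \frac{387}{15972} + \frac{2551}{\left(-7 - 78\right) \left(-40\right)} = 387 \cdot \frac{1}{15972} + \frac{2551}{\left(-85\right) \left(-40\right)} = \frac{129}{5324} + \frac{2551}{3400} = \frac{3505031}{4525400} \approx 0.77452$)
$v + c{\left(W,-87 - 91 \right)} = \frac{3505031}{4525400} + \left(3 + \frac{1}{6} \cdot 44\right) = \frac{3505031}{4525400} + \left(3 + \frac{22}{3}\right) = \frac{3505031}{4525400} + \frac{31}{3} = \frac{150802493}{13576200}$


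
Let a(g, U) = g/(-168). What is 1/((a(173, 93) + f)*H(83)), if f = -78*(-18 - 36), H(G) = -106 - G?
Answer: -8/6366987 ≈ -1.2565e-6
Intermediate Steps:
a(g, U) = -g/168 (a(g, U) = g*(-1/168) = -g/168)
f = 4212 (f = -78*(-54) = 4212)
1/((a(173, 93) + f)*H(83)) = 1/((-1/168*173 + 4212)*(-106 - 1*83)) = 1/((-173/168 + 4212)*(-106 - 83)) = 1/((707443/168)*(-189)) = (168/707443)*(-1/189) = -8/6366987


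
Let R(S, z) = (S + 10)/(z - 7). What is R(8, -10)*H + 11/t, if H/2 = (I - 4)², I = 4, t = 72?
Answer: 11/72 ≈ 0.15278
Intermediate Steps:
R(S, z) = (10 + S)/(-7 + z)
H = 0 (H = 2*(4 - 4)² = 2*0² = 2*0 = 0)
R(8, -10)*H + 11/t = ((10 + 8)/(-7 - 10))*0 + 11/72 = (18/(-17))*0 + 11*(1/72) = -1/17*18*0 + 11/72 = -18/17*0 + 11/72 = 0 + 11/72 = 11/72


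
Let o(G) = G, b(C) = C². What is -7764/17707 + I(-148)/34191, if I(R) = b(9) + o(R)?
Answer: -266645293/605420037 ≈ -0.44043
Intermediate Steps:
I(R) = 81 + R (I(R) = 9² + R = 81 + R)
-7764/17707 + I(-148)/34191 = -7764/17707 + (81 - 148)/34191 = -7764*1/17707 - 67*1/34191 = -7764/17707 - 67/34191 = -266645293/605420037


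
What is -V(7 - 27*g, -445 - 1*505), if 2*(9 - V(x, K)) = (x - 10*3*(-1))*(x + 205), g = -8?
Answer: 54133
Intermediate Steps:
V(x, K) = 9 - (30 + x)*(205 + x)/2 (V(x, K) = 9 - (x - 10*3*(-1))*(x + 205)/2 = 9 - (x - 30*(-1))*(205 + x)/2 = 9 - (x + 30)*(205 + x)/2 = 9 - (30 + x)*(205 + x)/2)
-V(7 - 27*g, -445 - 1*505) = -(-3066 - 235*(7 - 27*(-8))/2 - (7 - 27*(-8))²/2) = -(-3066 - 235*(7 + 216)/2 - (7 + 216)²/2) = -(-3066 - 235/2*223 - ½*223²) = -(-3066 - 52405/2 - ½*49729) = -(-3066 - 52405/2 - 49729/2) = -1*(-54133) = 54133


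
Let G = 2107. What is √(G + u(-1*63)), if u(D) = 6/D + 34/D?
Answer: √928907/21 ≈ 45.895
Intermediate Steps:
u(D) = 40/D
√(G + u(-1*63)) = √(2107 + 40/((-1*63))) = √(2107 + 40/(-63)) = √(2107 + 40*(-1/63)) = √(2107 - 40/63) = √(132701/63) = √928907/21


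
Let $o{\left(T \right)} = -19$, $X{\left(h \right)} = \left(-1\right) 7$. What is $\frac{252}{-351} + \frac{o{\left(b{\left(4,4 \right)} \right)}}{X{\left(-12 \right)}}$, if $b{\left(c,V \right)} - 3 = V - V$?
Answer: $\frac{545}{273} \approx 1.9963$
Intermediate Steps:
$X{\left(h \right)} = -7$
$b{\left(c,V \right)} = 3$ ($b{\left(c,V \right)} = 3 + \left(V - V\right) = 3 + 0 = 3$)
$\frac{252}{-351} + \frac{o{\left(b{\left(4,4 \right)} \right)}}{X{\left(-12 \right)}} = \frac{252}{-351} - \frac{19}{-7} = 252 \left(- \frac{1}{351}\right) - - \frac{19}{7} = - \frac{28}{39} + \frac{19}{7} = \frac{545}{273}$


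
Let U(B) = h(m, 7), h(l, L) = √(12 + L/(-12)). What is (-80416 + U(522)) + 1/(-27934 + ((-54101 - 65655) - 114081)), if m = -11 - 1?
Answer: -21050576737/261771 + √411/6 ≈ -80413.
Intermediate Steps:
m = -12
h(l, L) = √(12 - L/12) (h(l, L) = √(12 + L*(-1/12)) = √(12 - L/12))
U(B) = √411/6 (U(B) = √(432 - 3*7)/6 = √(432 - 21)/6 = √411/6)
(-80416 + U(522)) + 1/(-27934 + ((-54101 - 65655) - 114081)) = (-80416 + √411/6) + 1/(-27934 + ((-54101 - 65655) - 114081)) = (-80416 + √411/6) + 1/(-27934 + (-119756 - 114081)) = (-80416 + √411/6) + 1/(-27934 - 233837) = (-80416 + √411/6) + 1/(-261771) = (-80416 + √411/6) - 1/261771 = -21050576737/261771 + √411/6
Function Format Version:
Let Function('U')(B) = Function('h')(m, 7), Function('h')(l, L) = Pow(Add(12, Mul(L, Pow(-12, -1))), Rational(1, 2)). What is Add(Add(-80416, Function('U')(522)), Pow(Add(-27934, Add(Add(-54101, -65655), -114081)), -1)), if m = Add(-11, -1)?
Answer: Add(Rational(-21050576737, 261771), Mul(Rational(1, 6), Pow(411, Rational(1, 2)))) ≈ -80413.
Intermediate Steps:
m = -12
Function('h')(l, L) = Pow(Add(12, Mul(Rational(-1, 12), L)), Rational(1, 2)) (Function('h')(l, L) = Pow(Add(12, Mul(L, Rational(-1, 12))), Rational(1, 2)) = Pow(Add(12, Mul(Rational(-1, 12), L)), Rational(1, 2)))
Function('U')(B) = Mul(Rational(1, 6), Pow(411, Rational(1, 2))) (Function('U')(B) = Mul(Rational(1, 6), Pow(Add(432, Mul(-3, 7)), Rational(1, 2))) = Mul(Rational(1, 6), Pow(Add(432, -21), Rational(1, 2))) = Mul(Rational(1, 6), Pow(411, Rational(1, 2))))
Add(Add(-80416, Function('U')(522)), Pow(Add(-27934, Add(Add(-54101, -65655), -114081)), -1)) = Add(Add(-80416, Mul(Rational(1, 6), Pow(411, Rational(1, 2)))), Pow(Add(-27934, Add(Add(-54101, -65655), -114081)), -1)) = Add(Add(-80416, Mul(Rational(1, 6), Pow(411, Rational(1, 2)))), Pow(Add(-27934, Add(-119756, -114081)), -1)) = Add(Add(-80416, Mul(Rational(1, 6), Pow(411, Rational(1, 2)))), Pow(Add(-27934, -233837), -1)) = Add(Add(-80416, Mul(Rational(1, 6), Pow(411, Rational(1, 2)))), Pow(-261771, -1)) = Add(Add(-80416, Mul(Rational(1, 6), Pow(411, Rational(1, 2)))), Rational(-1, 261771)) = Add(Rational(-21050576737, 261771), Mul(Rational(1, 6), Pow(411, Rational(1, 2))))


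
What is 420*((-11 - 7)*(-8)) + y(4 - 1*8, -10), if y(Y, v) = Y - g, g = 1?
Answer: 60475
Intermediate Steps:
y(Y, v) = -1 + Y (y(Y, v) = Y - 1*1 = Y - 1 = -1 + Y)
420*((-11 - 7)*(-8)) + y(4 - 1*8, -10) = 420*((-11 - 7)*(-8)) + (-1 + (4 - 1*8)) = 420*(-18*(-8)) + (-1 + (4 - 8)) = 420*144 + (-1 - 4) = 60480 - 5 = 60475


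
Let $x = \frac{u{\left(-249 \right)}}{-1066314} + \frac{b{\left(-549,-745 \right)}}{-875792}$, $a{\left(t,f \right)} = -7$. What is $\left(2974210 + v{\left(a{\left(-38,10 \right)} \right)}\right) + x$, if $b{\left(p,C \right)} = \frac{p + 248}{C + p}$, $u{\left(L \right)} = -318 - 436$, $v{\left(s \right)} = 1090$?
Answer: $\frac{1797716183404554278239}{604213418135136} \approx 2.9753 \cdot 10^{6}$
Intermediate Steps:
$u{\left(L \right)} = -754$ ($u{\left(L \right)} = -318 - 436 = -754$)
$b{\left(p,C \right)} = \frac{248 + p}{C + p}$
$x = \frac{427084137439}{604213418135136}$ ($x = - \frac{754}{-1066314} + \frac{\frac{1}{-745 - 549} \left(248 - 549\right)}{-875792} = \left(-754\right) \left(- \frac{1}{1066314}\right) + \frac{1}{-1294} \left(-301\right) \left(- \frac{1}{875792}\right) = \frac{377}{533157} + \left(- \frac{1}{1294}\right) \left(-301\right) \left(- \frac{1}{875792}\right) = \frac{377}{533157} + \frac{301}{1294} \left(- \frac{1}{875792}\right) = \frac{377}{533157} - \frac{301}{1133274848} = \frac{427084137439}{604213418135136} \approx 0.00070684$)
$\left(2974210 + v{\left(a{\left(-38,10 \right)} \right)}\right) + x = \left(2974210 + 1090\right) + \frac{427084137439}{604213418135136} = 2975300 + \frac{427084137439}{604213418135136} = \frac{1797716183404554278239}{604213418135136}$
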